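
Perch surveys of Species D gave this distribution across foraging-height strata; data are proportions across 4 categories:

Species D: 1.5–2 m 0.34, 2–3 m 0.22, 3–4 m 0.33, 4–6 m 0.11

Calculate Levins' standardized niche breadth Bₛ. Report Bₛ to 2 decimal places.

Σpᵢ² = 0.34² + 0.22² + 0.33² + 0.11² = 0.1156 + 0.0484 + 0.1089 + 0.0121 = 0.2850
B = 1 / 0.2850 = 3.5088
Bₛ = (B − 1)/(n − 1) = (3.5088 − 1)/(4 − 1) = 2.5088/3 = 0.8363

0.84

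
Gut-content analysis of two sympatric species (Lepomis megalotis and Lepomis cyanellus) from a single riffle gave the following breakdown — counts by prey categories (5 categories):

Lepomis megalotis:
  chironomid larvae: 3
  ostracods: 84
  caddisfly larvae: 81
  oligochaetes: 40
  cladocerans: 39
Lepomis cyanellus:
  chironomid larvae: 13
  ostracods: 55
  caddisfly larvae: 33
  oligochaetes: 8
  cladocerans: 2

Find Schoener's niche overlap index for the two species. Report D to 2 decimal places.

0.74

Proportions for Lepomis megalotis (n=247): 3/247=0.0121, 84/247=0.3401, 81/247=0.3279, 40/247=0.1619, 39/247=0.1579
Proportions for Lepomis cyanellus (n=111): 13/111=0.1171, 55/111=0.4955, 33/111=0.2973, 8/111=0.0721, 2/111=0.0180
Σ|p₁ᵢ − p₂ᵢ| = 0.1050 + 0.1554 + 0.0306 + 0.0898 + 0.1399 = 0.5207
D = 1 − ½ × 0.5207 = 1 − 0.26035 = 0.73965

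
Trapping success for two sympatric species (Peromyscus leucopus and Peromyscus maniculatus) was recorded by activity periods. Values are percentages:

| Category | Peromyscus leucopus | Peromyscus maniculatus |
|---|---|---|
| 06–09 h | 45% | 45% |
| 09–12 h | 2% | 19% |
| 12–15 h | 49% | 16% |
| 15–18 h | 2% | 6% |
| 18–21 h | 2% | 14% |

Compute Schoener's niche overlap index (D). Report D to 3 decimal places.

0.670

Convert percentages to proportions (divide by 100).
Σ|p₁ᵢ − p₂ᵢ| = 0.00 + 0.17 + 0.33 + 0.04 + 0.12 = 0.66
D = 1 − ½ × 0.66 = 1 − 0.330 = 0.67000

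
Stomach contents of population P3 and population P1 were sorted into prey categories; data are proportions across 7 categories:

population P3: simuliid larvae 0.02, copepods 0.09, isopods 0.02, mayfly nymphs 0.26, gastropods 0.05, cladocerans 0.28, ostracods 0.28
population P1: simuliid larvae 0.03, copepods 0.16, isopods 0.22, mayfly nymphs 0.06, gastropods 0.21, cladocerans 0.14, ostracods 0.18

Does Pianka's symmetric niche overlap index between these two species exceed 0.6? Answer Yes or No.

Yes

Σ p₁ᵢp₂ᵢ = 0.0006 + 0.0144 + 0.0044 + 0.0156 + 0.0105 + 0.0392 + 0.0504 = 0.1351
Σp_1ᵢ² = 0.02² + 0.09² + 0.02² + 0.26² + 0.05² + 0.28² + 0.28² = 0.0004 + 0.0081 + 0.0004 + 0.0676 + 0.0025 + 0.0784 + 0.0784 = 0.2358
Σp_2ᵢ² = 0.03² + 0.16² + 0.22² + 0.06² + 0.21² + 0.14² + 0.18² = 0.0009 + 0.0256 + 0.0484 + 0.0036 + 0.0441 + 0.0196 + 0.0324 = 0.1746
O = 0.1351 / √(0.2358 × 0.1746) = 0.1351 / 0.20291 = 0.6658
O = 0.6658 > 0.6 → Yes.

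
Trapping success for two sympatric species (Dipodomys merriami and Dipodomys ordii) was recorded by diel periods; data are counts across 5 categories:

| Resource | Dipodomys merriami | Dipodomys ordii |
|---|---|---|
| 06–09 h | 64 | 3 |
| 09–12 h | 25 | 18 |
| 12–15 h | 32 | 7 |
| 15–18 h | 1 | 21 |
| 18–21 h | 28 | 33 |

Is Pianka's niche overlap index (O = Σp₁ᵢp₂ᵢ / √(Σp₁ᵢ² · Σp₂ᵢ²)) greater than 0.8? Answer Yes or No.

Proportions for Dipodomys merriami (n=150): 64/150=0.4267, 25/150=0.1667, 32/150=0.2133, 1/150=0.0067, 28/150=0.1867
Proportions for Dipodomys ordii (n=82): 3/82=0.0366, 18/82=0.2195, 7/82=0.0854, 21/82=0.2561, 33/82=0.4024
Σ p₁ᵢp₂ᵢ = 0.015617 + 0.036591 + 0.018216 + 0.001716 + 0.075128 = 0.147268
Σp_1ᵢ² = 0.4267² + 0.1667² + 0.2133² + 0.0067² + 0.1867² = 0.182073 + 0.027789 + 0.045497 + 0.000045 + 0.034857 = 0.290261
Σp_2ᵢ² = 0.0366² + 0.2195² + 0.0854² + 0.2561² + 0.4024² = 0.001340 + 0.048180 + 0.007293 + 0.065587 + 0.161926 = 0.284326
O = 0.147268 / √(0.290261 × 0.284326) = 0.147268 / 0.2872782 = 0.5126
O = 0.5126 < 0.8 → No.

No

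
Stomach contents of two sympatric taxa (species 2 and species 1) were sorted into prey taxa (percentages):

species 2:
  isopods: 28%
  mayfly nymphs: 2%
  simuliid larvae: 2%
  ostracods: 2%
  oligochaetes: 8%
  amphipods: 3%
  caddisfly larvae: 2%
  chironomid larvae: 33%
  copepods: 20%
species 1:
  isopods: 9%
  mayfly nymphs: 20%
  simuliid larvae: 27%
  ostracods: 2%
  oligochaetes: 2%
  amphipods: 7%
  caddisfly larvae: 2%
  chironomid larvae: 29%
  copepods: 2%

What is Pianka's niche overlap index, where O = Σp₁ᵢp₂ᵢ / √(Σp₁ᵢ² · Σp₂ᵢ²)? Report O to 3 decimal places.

Convert percentages to proportions (divide by 100).
Σ p₁ᵢp₂ᵢ = 0.0252 + 0.0040 + 0.0054 + 0.0004 + 0.0016 + 0.0021 + 0.0004 + 0.0957 + 0.0040 = 0.1388
Σp_1ᵢ² = 0.28² + 0.02² + 0.02² + 0.02² + 0.08² + 0.03² + 0.02² + 0.33² + 0.20² = 0.0784 + 0.0004 + 0.0004 + 0.0004 + 0.0064 + 0.0009 + 0.0004 + 0.1089 + 0.0400 = 0.2362
Σp_2ᵢ² = 0.09² + 0.20² + 0.27² + 0.02² + 0.02² + 0.07² + 0.02² + 0.29² + 0.02² = 0.0081 + 0.0400 + 0.0729 + 0.0004 + 0.0004 + 0.0049 + 0.0004 + 0.0841 + 0.0004 = 0.2116
O = 0.1388 / √(0.2362 × 0.2116) = 0.1388 / 0.223562 = 0.62086

0.621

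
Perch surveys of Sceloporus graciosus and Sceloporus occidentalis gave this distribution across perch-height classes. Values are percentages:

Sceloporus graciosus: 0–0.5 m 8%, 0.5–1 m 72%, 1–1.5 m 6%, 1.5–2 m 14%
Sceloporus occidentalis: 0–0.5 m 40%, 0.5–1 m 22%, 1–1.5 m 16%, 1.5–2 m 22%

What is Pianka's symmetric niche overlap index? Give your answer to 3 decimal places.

Convert percentages to proportions (divide by 100).
Σ p₁ᵢp₂ᵢ = 0.0320 + 0.1584 + 0.0096 + 0.0308 = 0.2308
Σp_1ᵢ² = 0.08² + 0.72² + 0.06² + 0.14² = 0.0064 + 0.5184 + 0.0036 + 0.0196 = 0.5480
Σp_2ᵢ² = 0.40² + 0.22² + 0.16² + 0.22² = 0.1600 + 0.0484 + 0.0256 + 0.0484 = 0.2824
O = 0.2308 / √(0.5480 × 0.2824) = 0.2308 / 0.393389 = 0.58670

0.587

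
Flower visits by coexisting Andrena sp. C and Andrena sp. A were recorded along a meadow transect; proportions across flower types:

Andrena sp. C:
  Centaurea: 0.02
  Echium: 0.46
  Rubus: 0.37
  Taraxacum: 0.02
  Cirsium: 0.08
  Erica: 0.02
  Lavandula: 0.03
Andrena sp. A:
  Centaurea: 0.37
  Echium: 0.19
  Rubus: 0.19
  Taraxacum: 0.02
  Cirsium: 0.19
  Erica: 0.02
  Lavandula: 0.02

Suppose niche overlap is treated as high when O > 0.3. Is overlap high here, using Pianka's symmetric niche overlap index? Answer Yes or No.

Yes

Σ p₁ᵢp₂ᵢ = 0.0074 + 0.0874 + 0.0703 + 0.0004 + 0.0152 + 0.0004 + 0.0006 = 0.1817
Σp_1ᵢ² = 0.02² + 0.46² + 0.37² + 0.02² + 0.08² + 0.02² + 0.03² = 0.0004 + 0.2116 + 0.1369 + 0.0004 + 0.0064 + 0.0004 + 0.0009 = 0.3570
Σp_2ᵢ² = 0.37² + 0.19² + 0.19² + 0.02² + 0.19² + 0.02² + 0.02² = 0.1369 + 0.0361 + 0.0361 + 0.0004 + 0.0361 + 0.0004 + 0.0004 = 0.2464
O = 0.1817 / √(0.3570 × 0.2464) = 0.1817 / 0.29659 = 0.6126
O = 0.6126 > 0.3 → Yes.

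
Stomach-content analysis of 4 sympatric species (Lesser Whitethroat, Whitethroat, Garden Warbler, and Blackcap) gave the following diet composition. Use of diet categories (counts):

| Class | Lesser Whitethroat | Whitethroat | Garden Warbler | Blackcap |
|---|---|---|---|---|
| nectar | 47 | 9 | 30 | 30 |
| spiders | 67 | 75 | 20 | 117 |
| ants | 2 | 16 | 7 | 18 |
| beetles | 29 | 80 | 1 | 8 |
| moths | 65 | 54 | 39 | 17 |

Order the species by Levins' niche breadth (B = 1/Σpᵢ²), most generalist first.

Proportions for Lesser Whitethroat (n=210): 47/210=0.2238, 67/210=0.3190, 2/210=0.0095, 29/210=0.1381, 65/210=0.3095
Proportions for Whitethroat (n=234): 9/234=0.0385, 75/234=0.3205, 16/234=0.0684, 80/234=0.3419, 54/234=0.2308
Proportions for Garden Warbler (n=97): 30/97=0.3093, 20/97=0.2062, 7/97=0.0722, 1/97=0.0103, 39/97=0.4021
Proportions for Blackcap (n=190): 30/190=0.1579, 117/190=0.6158, 18/190=0.0947, 8/190=0.0421, 17/190=0.0895
Σp_Lessᵢ² = 0.2238² + 0.3190² + 0.0095² + 0.1381² + 0.3095² = 0.050086 + 0.101761 + 0.000090 + 0.019072 + 0.095790 = 0.266799
B_Less = 1 / 0.266799 = 3.7481
Σp_Whitᵢ² = 0.0385² + 0.3205² + 0.0684² + 0.3419² + 0.2308² = 0.001482 + 0.102720 + 0.004679 + 0.116896 + 0.053269 = 0.279046
B_Whit = 1 / 0.279046 = 3.5836
Σp_Gardᵢ² = 0.3093² + 0.2062² + 0.0722² + 0.0103² + 0.4021² = 0.095666 + 0.042518 + 0.005213 + 0.000106 + 0.161684 = 0.305187
B_Gard = 1 / 0.305187 = 3.2767
Σp_Blacᵢ² = 0.1579² + 0.6158² + 0.0947² + 0.0421² + 0.0895² = 0.024932 + 0.379210 + 0.008968 + 0.001772 + 0.008010 = 0.422892
B_Blac = 1 / 0.422892 = 2.3647
Ranking by B (broadest → narrowest): Lesser Whitethroat (3.75) > Whitethroat (3.58) > Garden Warbler (3.28) > Blackcap (2.36)

Lesser Whitethroat > Whitethroat > Garden Warbler > Blackcap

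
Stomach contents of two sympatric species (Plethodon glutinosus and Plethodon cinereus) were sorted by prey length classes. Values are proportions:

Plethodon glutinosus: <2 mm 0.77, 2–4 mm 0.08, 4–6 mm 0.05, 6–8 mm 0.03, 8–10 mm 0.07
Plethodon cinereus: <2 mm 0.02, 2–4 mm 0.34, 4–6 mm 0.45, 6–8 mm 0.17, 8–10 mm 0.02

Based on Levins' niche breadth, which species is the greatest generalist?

Σp_glutᵢ² = 0.77² + 0.08² + 0.05² + 0.03² + 0.07² = 0.5929 + 0.0064 + 0.0025 + 0.0009 + 0.0049 = 0.6076
B_glut = 1 / 0.6076 = 1.6458
Σp_cineᵢ² = 0.02² + 0.34² + 0.45² + 0.17² + 0.02² = 0.0004 + 0.1156 + 0.2025 + 0.0289 + 0.0004 = 0.3478
B_cine = 1 / 0.3478 = 2.8752
Highest B → broadest niche (most generalist): Plethodon cinereus (B = 2.88).

Plethodon cinereus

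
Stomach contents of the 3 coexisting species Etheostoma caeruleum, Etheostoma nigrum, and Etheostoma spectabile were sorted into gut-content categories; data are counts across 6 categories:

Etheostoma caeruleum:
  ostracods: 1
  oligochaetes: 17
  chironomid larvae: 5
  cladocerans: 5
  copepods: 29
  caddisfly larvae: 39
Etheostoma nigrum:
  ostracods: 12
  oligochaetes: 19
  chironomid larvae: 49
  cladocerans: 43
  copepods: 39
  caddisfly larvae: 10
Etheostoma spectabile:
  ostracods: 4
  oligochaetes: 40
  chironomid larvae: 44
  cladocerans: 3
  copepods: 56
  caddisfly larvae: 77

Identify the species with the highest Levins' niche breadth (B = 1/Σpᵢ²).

Etheostoma nigrum

Proportions for Etheostoma caeruleum (n=96): 1/96=0.0104, 17/96=0.1771, 5/96=0.0521, 5/96=0.0521, 29/96=0.3021, 39/96=0.4063
Proportions for Etheostoma nigrum (n=172): 12/172=0.0698, 19/172=0.1105, 49/172=0.2849, 43/172=0.2500, 39/172=0.2267, 10/172=0.0581
Proportions for Etheostoma spectabile (n=224): 4/224=0.0179, 40/224=0.1786, 44/224=0.1964, 3/224=0.0134, 56/224=0.2500, 77/224=0.3438
Σp_caerᵢ² = 0.0104² + 0.1771² + 0.0521² + 0.0521² + 0.3021² + 0.4063² = 0.000108 + 0.031364 + 0.002714 + 0.002714 + 0.091264 + 0.165080 = 0.293244
B_caer = 1 / 0.293244 = 3.4101
Σp_nigrᵢ² = 0.0698² + 0.1105² + 0.2849² + 0.2500² + 0.2267² + 0.0581² = 0.004872 + 0.012210 + 0.081168 + 0.062500 + 0.051393 + 0.003376 = 0.215519
B_nigr = 1 / 0.215519 = 4.6400
Σp_specᵢ² = 0.0179² + 0.1786² + 0.1964² + 0.0134² + 0.2500² + 0.3438² = 0.000320 + 0.031898 + 0.038573 + 0.000180 + 0.062500 + 0.118198 = 0.251669
B_spec = 1 / 0.251669 = 3.9735
Highest B → broadest niche (most generalist): Etheostoma nigrum (B = 4.64).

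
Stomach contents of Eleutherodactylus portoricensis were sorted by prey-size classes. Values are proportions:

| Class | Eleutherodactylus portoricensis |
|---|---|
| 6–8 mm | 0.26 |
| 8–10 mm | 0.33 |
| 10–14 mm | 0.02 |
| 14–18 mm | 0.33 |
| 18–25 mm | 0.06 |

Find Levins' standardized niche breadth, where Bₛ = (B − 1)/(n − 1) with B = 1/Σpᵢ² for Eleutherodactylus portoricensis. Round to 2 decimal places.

0.61

Σpᵢ² = 0.26² + 0.33² + 0.02² + 0.33² + 0.06² = 0.0676 + 0.1089 + 0.0004 + 0.1089 + 0.0036 = 0.2894
B = 1 / 0.2894 = 3.4554
Bₛ = (B − 1)/(n − 1) = (3.4554 − 1)/(5 − 1) = 2.4554/4 = 0.6139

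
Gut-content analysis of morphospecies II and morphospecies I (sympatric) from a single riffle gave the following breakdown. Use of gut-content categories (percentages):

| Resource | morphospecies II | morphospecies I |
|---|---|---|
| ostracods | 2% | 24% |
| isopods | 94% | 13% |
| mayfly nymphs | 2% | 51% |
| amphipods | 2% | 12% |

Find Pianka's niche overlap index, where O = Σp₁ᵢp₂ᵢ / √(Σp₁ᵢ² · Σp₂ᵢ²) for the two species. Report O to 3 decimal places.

0.251

Convert percentages to proportions (divide by 100).
Σ p₁ᵢp₂ᵢ = 0.0048 + 0.1222 + 0.0102 + 0.0024 = 0.1396
Σp_1ᵢ² = 0.02² + 0.94² + 0.02² + 0.02² = 0.0004 + 0.8836 + 0.0004 + 0.0004 = 0.8848
Σp_2ᵢ² = 0.24² + 0.13² + 0.51² + 0.12² = 0.0576 + 0.0169 + 0.2601 + 0.0144 = 0.3490
O = 0.1396 / √(0.8848 × 0.3490) = 0.1396 / 0.555693 = 0.25122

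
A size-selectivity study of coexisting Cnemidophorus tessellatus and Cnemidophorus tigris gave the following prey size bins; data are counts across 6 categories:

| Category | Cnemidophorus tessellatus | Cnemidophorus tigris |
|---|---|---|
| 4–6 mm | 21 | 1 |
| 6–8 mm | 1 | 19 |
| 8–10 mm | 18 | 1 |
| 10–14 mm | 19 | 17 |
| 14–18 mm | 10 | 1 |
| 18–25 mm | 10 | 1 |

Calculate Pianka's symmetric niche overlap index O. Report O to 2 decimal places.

0.43

Proportions for Cnemidophorus tessellatus (n=79): 21/79=0.2658, 1/79=0.0127, 18/79=0.2278, 19/79=0.2405, 10/79=0.1266, 10/79=0.1266
Proportions for Cnemidophorus tigris (n=40): 1/40=0.0250, 19/40=0.4750, 1/40=0.0250, 17/40=0.4250, 1/40=0.0250, 1/40=0.0250
Σ p₁ᵢp₂ᵢ = 0.006645 + 0.006033 + 0.005695 + 0.102213 + 0.003165 + 0.003165 = 0.126916
Σp_1ᵢ² = 0.2658² + 0.0127² + 0.2278² + 0.2405² + 0.1266² + 0.1266² = 0.070650 + 0.000161 + 0.051893 + 0.057840 + 0.016028 + 0.016028 = 0.212600
Σp_2ᵢ² = 0.0250² + 0.4750² + 0.0250² + 0.4250² + 0.0250² + 0.0250² = 0.000625 + 0.225625 + 0.000625 + 0.180625 + 0.000625 + 0.000625 = 0.408750
O = 0.126916 / √(0.212600 × 0.408750) = 0.126916 / 0.2947885 = 0.4305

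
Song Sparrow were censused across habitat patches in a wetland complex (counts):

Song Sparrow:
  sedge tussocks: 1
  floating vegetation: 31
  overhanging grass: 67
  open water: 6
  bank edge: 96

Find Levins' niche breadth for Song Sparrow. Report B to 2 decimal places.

Proportions for Song Sparrow (n=201): 1/201=0.0050, 31/201=0.1542, 67/201=0.3333, 6/201=0.0299, 96/201=0.4776
Σpᵢ² = 0.0050² + 0.1542² + 0.3333² + 0.0299² + 0.4776² = 0.000025 + 0.023778 + 0.111089 + 0.000894 + 0.228102 = 0.363888
B = 1 / 0.363888 = 2.7481

2.75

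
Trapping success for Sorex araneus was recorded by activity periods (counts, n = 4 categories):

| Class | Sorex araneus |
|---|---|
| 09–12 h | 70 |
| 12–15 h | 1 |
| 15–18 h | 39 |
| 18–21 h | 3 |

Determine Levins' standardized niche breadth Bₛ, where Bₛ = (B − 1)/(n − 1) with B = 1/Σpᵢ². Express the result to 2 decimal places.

0.33

Proportions for Sorex araneus (n=113): 70/113=0.6195, 1/113=0.0088, 39/113=0.3451, 3/113=0.0265
Σpᵢ² = 0.6195² + 0.0088² + 0.3451² + 0.0265² = 0.383780 + 0.000077 + 0.119094 + 0.000702 = 0.503653
B = 1 / 0.503653 = 1.9855
Bₛ = (B − 1)/(n − 1) = (1.9855 − 1)/(4 − 1) = 0.9855/3 = 0.3285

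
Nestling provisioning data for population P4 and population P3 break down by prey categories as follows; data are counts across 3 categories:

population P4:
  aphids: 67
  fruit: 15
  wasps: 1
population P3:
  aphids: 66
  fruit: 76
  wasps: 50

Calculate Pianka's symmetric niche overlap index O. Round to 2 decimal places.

Proportions for population P4 (n=83): 67/83=0.8072, 15/83=0.1807, 1/83=0.0120
Proportions for population P3 (n=192): 66/192=0.3438, 76/192=0.3958, 50/192=0.2604
Σ p₁ᵢp₂ᵢ = 0.277515 + 0.071521 + 0.003125 = 0.352161
Σp_1ᵢ² = 0.8072² + 0.1807² + 0.0120² = 0.651572 + 0.032652 + 0.000144 = 0.684368
Σp_2ᵢ² = 0.3438² + 0.3958² + 0.2604² = 0.118198 + 0.156658 + 0.067808 = 0.342664
O = 0.352161 / √(0.684368 × 0.342664) = 0.352161 / 0.4842605 = 0.7272

0.73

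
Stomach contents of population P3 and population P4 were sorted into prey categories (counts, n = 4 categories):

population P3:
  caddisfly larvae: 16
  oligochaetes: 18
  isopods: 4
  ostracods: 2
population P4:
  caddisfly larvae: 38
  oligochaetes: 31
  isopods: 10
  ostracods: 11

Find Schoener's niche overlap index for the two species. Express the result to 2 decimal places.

0.89

Proportions for population P3 (n=40): 16/40=0.4000, 18/40=0.4500, 4/40=0.1000, 2/40=0.0500
Proportions for population P4 (n=90): 38/90=0.4222, 31/90=0.3444, 10/90=0.1111, 11/90=0.1222
Σ|p₁ᵢ − p₂ᵢ| = 0.0222 + 0.1056 + 0.0111 + 0.0722 = 0.2111
D = 1 − ½ × 0.2111 = 1 − 0.10555 = 0.89445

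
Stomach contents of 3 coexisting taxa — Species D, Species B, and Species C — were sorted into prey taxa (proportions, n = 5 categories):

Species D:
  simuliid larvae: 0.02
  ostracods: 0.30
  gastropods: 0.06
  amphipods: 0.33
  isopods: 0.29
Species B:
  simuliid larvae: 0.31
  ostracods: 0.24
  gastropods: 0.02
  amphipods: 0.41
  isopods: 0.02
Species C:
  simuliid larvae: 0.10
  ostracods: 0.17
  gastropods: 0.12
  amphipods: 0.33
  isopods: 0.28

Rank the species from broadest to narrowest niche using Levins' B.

Σp_Dᵢ² = 0.02² + 0.30² + 0.06² + 0.33² + 0.29² = 0.0004 + 0.0900 + 0.0036 + 0.1089 + 0.0841 = 0.2870
B_D = 1 / 0.2870 = 3.4843
Σp_Bᵢ² = 0.31² + 0.24² + 0.02² + 0.41² + 0.02² = 0.0961 + 0.0576 + 0.0004 + 0.1681 + 0.0004 = 0.3226
B_B = 1 / 0.3226 = 3.0998
Σp_Cᵢ² = 0.10² + 0.17² + 0.12² + 0.33² + 0.28² = 0.0100 + 0.0289 + 0.0144 + 0.1089 + 0.0784 = 0.2406
B_C = 1 / 0.2406 = 4.1563
Ranking by B (broadest → narrowest): Species C (4.16) > Species D (3.48) > Species B (3.10)

Species C > Species D > Species B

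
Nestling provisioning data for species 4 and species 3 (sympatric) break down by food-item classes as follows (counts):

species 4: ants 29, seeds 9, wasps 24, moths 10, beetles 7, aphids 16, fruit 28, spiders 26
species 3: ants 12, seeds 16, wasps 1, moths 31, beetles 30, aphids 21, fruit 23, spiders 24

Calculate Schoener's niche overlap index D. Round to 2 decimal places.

Proportions for species 4 (n=149): 29/149=0.1946, 9/149=0.0604, 24/149=0.1611, 10/149=0.0671, 7/149=0.0470, 16/149=0.1074, 28/149=0.1879, 26/149=0.1745
Proportions for species 3 (n=158): 12/158=0.0759, 16/158=0.1013, 1/158=0.0063, 31/158=0.1962, 30/158=0.1899, 21/158=0.1329, 23/158=0.1456, 24/158=0.1519
Σ|p₁ᵢ − p₂ᵢ| = 0.1187 + 0.0409 + 0.1548 + 0.1291 + 0.1429 + 0.0255 + 0.0423 + 0.0226 = 0.6768
D = 1 − ½ × 0.6768 = 1 − 0.33840 = 0.66160

0.66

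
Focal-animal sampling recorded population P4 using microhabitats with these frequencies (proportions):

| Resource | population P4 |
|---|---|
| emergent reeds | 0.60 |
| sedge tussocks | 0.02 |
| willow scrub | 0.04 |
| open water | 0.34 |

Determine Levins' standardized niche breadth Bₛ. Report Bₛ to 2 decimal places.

Σpᵢ² = 0.60² + 0.02² + 0.04² + 0.34² = 0.3600 + 0.0004 + 0.0016 + 0.1156 = 0.4776
B = 1 / 0.4776 = 2.0938
Bₛ = (B − 1)/(n − 1) = (2.0938 − 1)/(4 − 1) = 1.0938/3 = 0.3646

0.36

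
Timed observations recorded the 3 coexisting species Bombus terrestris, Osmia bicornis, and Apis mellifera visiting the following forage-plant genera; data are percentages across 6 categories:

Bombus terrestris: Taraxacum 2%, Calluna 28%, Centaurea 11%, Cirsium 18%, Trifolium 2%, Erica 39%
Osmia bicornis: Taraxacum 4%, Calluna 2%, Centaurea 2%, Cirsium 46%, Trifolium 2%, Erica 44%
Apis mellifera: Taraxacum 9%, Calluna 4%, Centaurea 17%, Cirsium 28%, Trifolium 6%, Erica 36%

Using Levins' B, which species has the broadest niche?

Convert percentages to proportions (divide by 100).
Σp_terrᵢ² = 0.02² + 0.28² + 0.11² + 0.18² + 0.02² + 0.39² = 0.0004 + 0.0784 + 0.0121 + 0.0324 + 0.0004 + 0.1521 = 0.2758
B_terr = 1 / 0.2758 = 3.6258
Σp_bicoᵢ² = 0.04² + 0.02² + 0.02² + 0.46² + 0.02² + 0.44² = 0.0016 + 0.0004 + 0.0004 + 0.2116 + 0.0004 + 0.1936 = 0.4080
B_bico = 1 / 0.4080 = 2.4510
Σp_mellᵢ² = 0.09² + 0.04² + 0.17² + 0.28² + 0.06² + 0.36² = 0.0081 + 0.0016 + 0.0289 + 0.0784 + 0.0036 + 0.1296 = 0.2502
B_mell = 1 / 0.2502 = 3.9968
Highest B → broadest niche (most generalist): Apis mellifera (B = 4.00).

Apis mellifera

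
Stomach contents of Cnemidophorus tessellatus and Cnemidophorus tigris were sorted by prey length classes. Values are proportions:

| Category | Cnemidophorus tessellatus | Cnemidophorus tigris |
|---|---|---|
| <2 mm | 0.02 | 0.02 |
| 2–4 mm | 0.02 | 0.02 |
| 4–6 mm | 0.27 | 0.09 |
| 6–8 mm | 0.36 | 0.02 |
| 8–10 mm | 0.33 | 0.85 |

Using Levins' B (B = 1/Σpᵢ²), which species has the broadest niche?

Σp_tessᵢ² = 0.02² + 0.02² + 0.27² + 0.36² + 0.33² = 0.0004 + 0.0004 + 0.0729 + 0.1296 + 0.1089 = 0.3122
B_tess = 1 / 0.3122 = 3.2031
Σp_tigrᵢ² = 0.02² + 0.02² + 0.09² + 0.02² + 0.85² = 0.0004 + 0.0004 + 0.0081 + 0.0004 + 0.7225 = 0.7318
B_tigr = 1 / 0.7318 = 1.3665
Highest B → broadest niche (most generalist): Cnemidophorus tessellatus (B = 3.20).

Cnemidophorus tessellatus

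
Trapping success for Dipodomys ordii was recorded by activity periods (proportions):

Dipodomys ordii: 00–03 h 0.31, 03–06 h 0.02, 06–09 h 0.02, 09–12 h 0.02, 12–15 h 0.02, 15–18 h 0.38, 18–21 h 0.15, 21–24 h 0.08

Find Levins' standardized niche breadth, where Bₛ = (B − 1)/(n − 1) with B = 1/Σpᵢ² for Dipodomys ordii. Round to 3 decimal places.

0.384

Σpᵢ² = 0.31² + 0.02² + 0.02² + 0.02² + 0.02² + 0.38² + 0.15² + 0.08² = 0.0961 + 0.0004 + 0.0004 + 0.0004 + 0.0004 + 0.1444 + 0.0225 + 0.0064 = 0.2710
B = 1 / 0.2710 = 3.69004
Bₛ = (B − 1)/(n − 1) = (3.69004 − 1)/(8 − 1) = 2.69004/7 = 0.38429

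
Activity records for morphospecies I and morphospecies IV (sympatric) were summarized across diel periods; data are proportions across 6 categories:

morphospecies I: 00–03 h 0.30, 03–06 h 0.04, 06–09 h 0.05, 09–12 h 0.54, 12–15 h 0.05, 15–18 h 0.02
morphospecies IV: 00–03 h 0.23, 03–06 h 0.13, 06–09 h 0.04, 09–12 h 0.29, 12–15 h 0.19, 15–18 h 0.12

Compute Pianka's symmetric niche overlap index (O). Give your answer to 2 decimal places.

0.86

Σ p₁ᵢp₂ᵢ = 0.0690 + 0.0052 + 0.0020 + 0.1566 + 0.0095 + 0.0024 = 0.2447
Σp_1ᵢ² = 0.30² + 0.04² + 0.05² + 0.54² + 0.05² + 0.02² = 0.0900 + 0.0016 + 0.0025 + 0.2916 + 0.0025 + 0.0004 = 0.3886
Σp_2ᵢ² = 0.23² + 0.13² + 0.04² + 0.29² + 0.19² + 0.12² = 0.0529 + 0.0169 + 0.0016 + 0.0841 + 0.0361 + 0.0144 = 0.2060
O = 0.2447 / √(0.3886 × 0.2060) = 0.2447 / 0.28293 = 0.8649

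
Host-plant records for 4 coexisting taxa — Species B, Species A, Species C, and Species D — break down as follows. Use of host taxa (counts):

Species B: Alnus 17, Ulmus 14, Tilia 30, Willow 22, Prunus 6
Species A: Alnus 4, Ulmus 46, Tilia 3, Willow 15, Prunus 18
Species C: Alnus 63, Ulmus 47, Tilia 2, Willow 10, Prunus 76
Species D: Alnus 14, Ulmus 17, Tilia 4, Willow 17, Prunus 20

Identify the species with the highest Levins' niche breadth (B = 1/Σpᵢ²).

Proportions for Species B (n=89): 17/89=0.1910, 14/89=0.1573, 30/89=0.3371, 22/89=0.2472, 6/89=0.0674
Proportions for Species A (n=86): 4/86=0.0465, 46/86=0.5349, 3/86=0.0349, 15/86=0.1744, 18/86=0.2093
Proportions for Species C (n=198): 63/198=0.3182, 47/198=0.2374, 2/198=0.0101, 10/198=0.0505, 76/198=0.3838
Proportions for Species D (n=72): 14/72=0.1944, 17/72=0.2361, 4/72=0.0556, 17/72=0.2361, 20/72=0.2778
Σp_Bᵢ² = 0.1910² + 0.1573² + 0.3371² + 0.2472² + 0.0674² = 0.036481 + 0.024743 + 0.113636 + 0.061108 + 0.004543 = 0.240511
B_B = 1 / 0.240511 = 4.1578
Σp_Aᵢ² = 0.0465² + 0.5349² + 0.0349² + 0.1744² + 0.2093² = 0.002162 + 0.286118 + 0.001218 + 0.030415 + 0.043806 = 0.363719
B_A = 1 / 0.363719 = 2.7494
Σp_Cᵢ² = 0.3182² + 0.2374² + 0.0101² + 0.0505² + 0.3838² = 0.101251 + 0.056359 + 0.000102 + 0.002550 + 0.147302 = 0.307564
B_C = 1 / 0.307564 = 3.2514
Σp_Dᵢ² = 0.1944² + 0.2361² + 0.0556² + 0.2361² + 0.2778² = 0.037791 + 0.055743 + 0.003091 + 0.055743 + 0.077173 = 0.229541
B_D = 1 / 0.229541 = 4.3565
Highest B → broadest niche (most generalist): Species D (B = 4.36).

Species D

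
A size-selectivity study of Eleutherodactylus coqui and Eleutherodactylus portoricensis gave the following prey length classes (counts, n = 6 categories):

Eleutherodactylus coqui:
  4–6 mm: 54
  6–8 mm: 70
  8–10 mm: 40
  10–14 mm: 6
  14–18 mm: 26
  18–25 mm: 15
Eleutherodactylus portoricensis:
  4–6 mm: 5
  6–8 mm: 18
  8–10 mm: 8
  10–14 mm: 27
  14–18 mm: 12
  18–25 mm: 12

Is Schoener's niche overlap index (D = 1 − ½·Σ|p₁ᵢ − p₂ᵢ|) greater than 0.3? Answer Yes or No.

Yes

Proportions for Eleutherodactylus coqui (n=211): 54/211=0.2559, 70/211=0.3318, 40/211=0.1896, 6/211=0.0284, 26/211=0.1232, 15/211=0.0711
Proportions for Eleutherodactylus portoricensis (n=82): 5/82=0.0610, 18/82=0.2195, 8/82=0.0976, 27/82=0.3293, 12/82=0.1463, 12/82=0.1463
Σ|p₁ᵢ − p₂ᵢ| = 0.1949 + 0.1123 + 0.0920 + 0.3009 + 0.0231 + 0.0752 = 0.7984
D = 1 − ½ × 0.7984 = 1 − 0.39920 = 0.60080
D = 0.60080 > 0.3 → Yes.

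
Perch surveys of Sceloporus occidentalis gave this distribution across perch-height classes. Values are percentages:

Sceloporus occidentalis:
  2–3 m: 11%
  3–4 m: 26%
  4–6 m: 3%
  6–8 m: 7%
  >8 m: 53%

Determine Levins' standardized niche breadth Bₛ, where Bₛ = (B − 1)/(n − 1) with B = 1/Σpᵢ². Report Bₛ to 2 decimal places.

0.43

Convert percentages to proportions (divide by 100).
Σpᵢ² = 0.11² + 0.26² + 0.03² + 0.07² + 0.53² = 0.0121 + 0.0676 + 0.0009 + 0.0049 + 0.2809 = 0.3664
B = 1 / 0.3664 = 2.7293
Bₛ = (B − 1)/(n − 1) = (2.7293 − 1)/(5 − 1) = 1.7293/4 = 0.4323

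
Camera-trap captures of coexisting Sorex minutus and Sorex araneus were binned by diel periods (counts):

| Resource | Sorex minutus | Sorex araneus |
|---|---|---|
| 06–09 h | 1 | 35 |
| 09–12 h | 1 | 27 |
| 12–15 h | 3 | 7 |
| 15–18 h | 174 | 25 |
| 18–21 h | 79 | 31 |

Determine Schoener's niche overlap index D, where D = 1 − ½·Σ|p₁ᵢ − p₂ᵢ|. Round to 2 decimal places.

Proportions for Sorex minutus (n=258): 1/258=0.0039, 1/258=0.0039, 3/258=0.0116, 174/258=0.6744, 79/258=0.3062
Proportions for Sorex araneus (n=125): 35/125=0.2800, 27/125=0.2160, 7/125=0.0560, 25/125=0.2000, 31/125=0.2480
Σ|p₁ᵢ − p₂ᵢ| = 0.2761 + 0.2121 + 0.0444 + 0.4744 + 0.0582 = 1.0652
D = 1 − ½ × 1.0652 = 1 − 0.53260 = 0.46740

0.47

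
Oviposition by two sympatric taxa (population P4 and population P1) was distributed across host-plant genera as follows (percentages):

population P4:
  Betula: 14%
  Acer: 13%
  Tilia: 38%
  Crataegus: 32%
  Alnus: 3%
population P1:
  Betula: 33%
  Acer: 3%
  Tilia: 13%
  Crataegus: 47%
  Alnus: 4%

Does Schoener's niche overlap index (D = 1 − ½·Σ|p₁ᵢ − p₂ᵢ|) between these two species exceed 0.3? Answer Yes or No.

Convert percentages to proportions (divide by 100).
Σ|p₁ᵢ − p₂ᵢ| = 0.19 + 0.10 + 0.25 + 0.15 + 0.01 = 0.70
D = 1 − ½ × 0.70 = 1 − 0.350 = 0.6500
D = 0.6500 > 0.3 → Yes.

Yes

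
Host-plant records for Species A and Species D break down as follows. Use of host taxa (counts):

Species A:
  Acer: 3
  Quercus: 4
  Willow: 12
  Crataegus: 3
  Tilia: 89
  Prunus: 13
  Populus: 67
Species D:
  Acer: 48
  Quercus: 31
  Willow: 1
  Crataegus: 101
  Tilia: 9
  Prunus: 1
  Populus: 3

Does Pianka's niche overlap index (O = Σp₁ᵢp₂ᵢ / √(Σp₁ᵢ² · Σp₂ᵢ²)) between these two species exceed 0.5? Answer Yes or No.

Proportions for Species A (n=191): 3/191=0.0157, 4/191=0.0209, 12/191=0.0628, 3/191=0.0157, 89/191=0.4660, 13/191=0.0681, 67/191=0.3508
Proportions for Species D (n=194): 48/194=0.2474, 31/194=0.1598, 1/194=0.0052, 101/194=0.5206, 9/194=0.0464, 1/194=0.0052, 3/194=0.0155
Σ p₁ᵢp₂ᵢ = 0.003884 + 0.003340 + 0.000327 + 0.008173 + 0.021622 + 0.000354 + 0.005437 = 0.043137
Σp_1ᵢ² = 0.0157² + 0.0209² + 0.0628² + 0.0157² + 0.4660² + 0.0681² + 0.3508² = 0.000246 + 0.000437 + 0.003944 + 0.000246 + 0.217156 + 0.004638 + 0.123061 = 0.349728
Σp_2ᵢ² = 0.2474² + 0.1598² + 0.0052² + 0.5206² + 0.0464² + 0.0052² + 0.0155² = 0.061207 + 0.025536 + 0.000027 + 0.271024 + 0.002153 + 0.000027 + 0.000240 = 0.360214
O = 0.043137 / √(0.349728 × 0.360214) = 0.043137 / 0.3549323 = 0.1215
O = 0.1215 < 0.5 → No.

No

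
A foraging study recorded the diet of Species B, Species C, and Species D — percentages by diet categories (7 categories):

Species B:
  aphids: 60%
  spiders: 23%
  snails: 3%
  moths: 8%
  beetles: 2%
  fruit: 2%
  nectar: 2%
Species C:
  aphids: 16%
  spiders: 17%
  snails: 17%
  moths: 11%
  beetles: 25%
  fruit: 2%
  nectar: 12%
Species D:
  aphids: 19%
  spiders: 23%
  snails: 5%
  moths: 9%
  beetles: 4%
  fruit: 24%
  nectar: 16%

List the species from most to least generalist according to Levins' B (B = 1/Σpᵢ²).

Species C > Species D > Species B

Convert percentages to proportions (divide by 100).
Σp_Bᵢ² = 0.60² + 0.23² + 0.03² + 0.08² + 0.02² + 0.02² + 0.02² = 0.3600 + 0.0529 + 0.0009 + 0.0064 + 0.0004 + 0.0004 + 0.0004 = 0.4214
B_B = 1 / 0.4214 = 2.3730
Σp_Cᵢ² = 0.16² + 0.17² + 0.17² + 0.11² + 0.25² + 0.02² + 0.12² = 0.0256 + 0.0289 + 0.0289 + 0.0121 + 0.0625 + 0.0004 + 0.0144 = 0.1728
B_C = 1 / 0.1728 = 5.7870
Σp_Dᵢ² = 0.19² + 0.23² + 0.05² + 0.09² + 0.04² + 0.24² + 0.16² = 0.0361 + 0.0529 + 0.0025 + 0.0081 + 0.0016 + 0.0576 + 0.0256 = 0.1844
B_D = 1 / 0.1844 = 5.4230
Ranking by B (broadest → narrowest): Species C (5.79) > Species D (5.42) > Species B (2.37)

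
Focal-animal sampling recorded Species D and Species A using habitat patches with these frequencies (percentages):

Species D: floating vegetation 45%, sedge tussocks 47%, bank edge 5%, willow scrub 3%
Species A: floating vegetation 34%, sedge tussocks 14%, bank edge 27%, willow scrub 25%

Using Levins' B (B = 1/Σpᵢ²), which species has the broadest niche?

Convert percentages to proportions (divide by 100).
Σp_Dᵢ² = 0.45² + 0.47² + 0.05² + 0.03² = 0.2025 + 0.2209 + 0.0025 + 0.0009 = 0.4268
B_D = 1 / 0.4268 = 2.3430
Σp_Aᵢ² = 0.34² + 0.14² + 0.27² + 0.25² = 0.1156 + 0.0196 + 0.0729 + 0.0625 = 0.2706
B_A = 1 / 0.2706 = 3.6955
Highest B → broadest niche (most generalist): Species A (B = 3.70).

Species A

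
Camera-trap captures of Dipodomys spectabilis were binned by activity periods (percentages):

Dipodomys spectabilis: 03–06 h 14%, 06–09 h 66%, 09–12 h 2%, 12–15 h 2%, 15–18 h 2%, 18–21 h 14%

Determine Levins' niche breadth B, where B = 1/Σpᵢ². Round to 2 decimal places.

2.10

Convert percentages to proportions (divide by 100).
Σpᵢ² = 0.14² + 0.66² + 0.02² + 0.02² + 0.02² + 0.14² = 0.0196 + 0.4356 + 0.0004 + 0.0004 + 0.0004 + 0.0196 = 0.4760
B = 1 / 0.4760 = 2.1008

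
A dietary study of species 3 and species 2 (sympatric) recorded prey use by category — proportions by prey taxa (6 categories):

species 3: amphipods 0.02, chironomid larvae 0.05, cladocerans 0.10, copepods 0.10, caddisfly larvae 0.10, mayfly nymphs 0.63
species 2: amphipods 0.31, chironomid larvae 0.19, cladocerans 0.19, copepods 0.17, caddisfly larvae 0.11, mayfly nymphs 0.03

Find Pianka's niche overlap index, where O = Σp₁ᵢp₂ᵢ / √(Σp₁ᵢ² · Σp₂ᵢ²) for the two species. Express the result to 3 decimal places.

0.271

Σ p₁ᵢp₂ᵢ = 0.0062 + 0.0095 + 0.0190 + 0.0170 + 0.0110 + 0.0189 = 0.0816
Σp_1ᵢ² = 0.02² + 0.05² + 0.10² + 0.10² + 0.10² + 0.63² = 0.0004 + 0.0025 + 0.0100 + 0.0100 + 0.0100 + 0.3969 = 0.4298
Σp_2ᵢ² = 0.31² + 0.19² + 0.19² + 0.17² + 0.11² + 0.03² = 0.0961 + 0.0361 + 0.0361 + 0.0289 + 0.0121 + 0.0009 = 0.2102
O = 0.0816 / √(0.4298 × 0.2102) = 0.0816 / 0.300573 = 0.27148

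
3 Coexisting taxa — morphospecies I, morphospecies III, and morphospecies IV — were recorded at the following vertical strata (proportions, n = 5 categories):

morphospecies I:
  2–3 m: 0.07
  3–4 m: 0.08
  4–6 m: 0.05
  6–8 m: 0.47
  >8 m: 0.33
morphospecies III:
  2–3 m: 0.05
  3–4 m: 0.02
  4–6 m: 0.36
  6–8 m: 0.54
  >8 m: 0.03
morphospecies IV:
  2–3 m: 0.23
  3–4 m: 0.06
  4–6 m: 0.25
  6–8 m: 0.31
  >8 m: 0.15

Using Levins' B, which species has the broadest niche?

Σp_Iᵢ² = 0.07² + 0.08² + 0.05² + 0.47² + 0.33² = 0.0049 + 0.0064 + 0.0025 + 0.2209 + 0.1089 = 0.3436
B_I = 1 / 0.3436 = 2.9104
Σp_IIIᵢ² = 0.05² + 0.02² + 0.36² + 0.54² + 0.03² = 0.0025 + 0.0004 + 0.1296 + 0.2916 + 0.0009 = 0.4250
B_III = 1 / 0.4250 = 2.3529
Σp_IVᵢ² = 0.23² + 0.06² + 0.25² + 0.31² + 0.15² = 0.0529 + 0.0036 + 0.0625 + 0.0961 + 0.0225 = 0.2376
B_IV = 1 / 0.2376 = 4.2088
Highest B → broadest niche (most generalist): morphospecies IV (B = 4.21).

morphospecies IV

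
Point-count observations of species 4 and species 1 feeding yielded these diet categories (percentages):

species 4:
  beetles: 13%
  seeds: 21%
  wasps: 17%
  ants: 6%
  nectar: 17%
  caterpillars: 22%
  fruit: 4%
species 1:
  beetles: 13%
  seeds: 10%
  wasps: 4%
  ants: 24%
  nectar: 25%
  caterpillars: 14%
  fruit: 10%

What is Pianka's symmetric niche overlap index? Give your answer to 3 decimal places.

0.778

Convert percentages to proportions (divide by 100).
Σ p₁ᵢp₂ᵢ = 0.0169 + 0.0210 + 0.0068 + 0.0144 + 0.0425 + 0.0308 + 0.0040 = 0.1364
Σp_1ᵢ² = 0.13² + 0.21² + 0.17² + 0.06² + 0.17² + 0.22² + 0.04² = 0.0169 + 0.0441 + 0.0289 + 0.0036 + 0.0289 + 0.0484 + 0.0016 = 0.1724
Σp_2ᵢ² = 0.13² + 0.10² + 0.04² + 0.24² + 0.25² + 0.14² + 0.10² = 0.0169 + 0.0100 + 0.0016 + 0.0576 + 0.0625 + 0.0196 + 0.0100 = 0.1782
O = 0.1364 / √(0.1724 × 0.1782) = 0.1364 / 0.175276 = 0.77820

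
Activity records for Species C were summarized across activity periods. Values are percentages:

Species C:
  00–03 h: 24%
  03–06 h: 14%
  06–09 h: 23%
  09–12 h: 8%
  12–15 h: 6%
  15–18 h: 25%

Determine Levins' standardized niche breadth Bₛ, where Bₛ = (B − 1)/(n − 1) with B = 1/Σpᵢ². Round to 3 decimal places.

Convert percentages to proportions (divide by 100).
Σpᵢ² = 0.24² + 0.14² + 0.23² + 0.08² + 0.06² + 0.25² = 0.0576 + 0.0196 + 0.0529 + 0.0064 + 0.0036 + 0.0625 = 0.2026
B = 1 / 0.2026 = 4.93583
Bₛ = (B − 1)/(n − 1) = (4.93583 − 1)/(6 − 1) = 3.93583/5 = 0.78717

0.787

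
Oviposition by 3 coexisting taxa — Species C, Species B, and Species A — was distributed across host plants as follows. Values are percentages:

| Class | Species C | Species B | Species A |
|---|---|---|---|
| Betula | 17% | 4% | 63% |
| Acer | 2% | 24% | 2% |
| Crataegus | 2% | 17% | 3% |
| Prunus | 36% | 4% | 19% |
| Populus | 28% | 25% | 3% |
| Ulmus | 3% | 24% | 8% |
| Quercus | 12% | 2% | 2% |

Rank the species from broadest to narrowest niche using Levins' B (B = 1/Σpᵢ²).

Species B > Species C > Species A

Convert percentages to proportions (divide by 100).
Σp_Cᵢ² = 0.17² + 0.02² + 0.02² + 0.36² + 0.28² + 0.03² + 0.12² = 0.0289 + 0.0004 + 0.0004 + 0.1296 + 0.0784 + 0.0009 + 0.0144 = 0.2530
B_C = 1 / 0.2530 = 3.9526
Σp_Bᵢ² = 0.04² + 0.24² + 0.17² + 0.04² + 0.25² + 0.24² + 0.02² = 0.0016 + 0.0576 + 0.0289 + 0.0016 + 0.0625 + 0.0576 + 0.0004 = 0.2102
B_B = 1 / 0.2102 = 4.7574
Σp_Aᵢ² = 0.63² + 0.02² + 0.03² + 0.19² + 0.03² + 0.08² + 0.02² = 0.3969 + 0.0004 + 0.0009 + 0.0361 + 0.0009 + 0.0064 + 0.0004 = 0.4420
B_A = 1 / 0.4420 = 2.2624
Ranking by B (broadest → narrowest): Species B (4.76) > Species C (3.95) > Species A (2.26)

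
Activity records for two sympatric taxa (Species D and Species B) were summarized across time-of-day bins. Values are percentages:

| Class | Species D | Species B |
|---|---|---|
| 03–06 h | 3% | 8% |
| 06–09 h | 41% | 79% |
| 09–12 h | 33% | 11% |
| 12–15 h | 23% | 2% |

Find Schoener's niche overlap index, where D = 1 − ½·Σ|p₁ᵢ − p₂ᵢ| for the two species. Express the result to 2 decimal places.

Convert percentages to proportions (divide by 100).
Σ|p₁ᵢ − p₂ᵢ| = 0.05 + 0.38 + 0.22 + 0.21 = 0.86
D = 1 − ½ × 0.86 = 1 − 0.430 = 0.5700

0.57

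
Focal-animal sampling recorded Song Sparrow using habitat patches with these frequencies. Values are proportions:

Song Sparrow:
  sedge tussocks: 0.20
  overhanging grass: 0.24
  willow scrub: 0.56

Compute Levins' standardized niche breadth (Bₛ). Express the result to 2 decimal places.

Σpᵢ² = 0.20² + 0.24² + 0.56² = 0.0400 + 0.0576 + 0.3136 = 0.4112
B = 1 / 0.4112 = 2.4319
Bₛ = (B − 1)/(n − 1) = (2.4319 − 1)/(3 − 1) = 1.4319/2 = 0.7160

0.72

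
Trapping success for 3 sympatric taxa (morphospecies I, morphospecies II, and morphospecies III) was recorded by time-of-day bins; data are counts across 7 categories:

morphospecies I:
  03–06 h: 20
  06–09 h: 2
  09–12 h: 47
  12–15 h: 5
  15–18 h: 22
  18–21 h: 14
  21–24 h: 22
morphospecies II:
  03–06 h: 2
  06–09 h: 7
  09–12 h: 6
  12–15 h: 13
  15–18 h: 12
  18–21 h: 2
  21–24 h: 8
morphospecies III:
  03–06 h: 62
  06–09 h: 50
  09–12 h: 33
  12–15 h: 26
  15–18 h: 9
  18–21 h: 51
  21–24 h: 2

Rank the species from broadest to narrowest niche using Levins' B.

Proportions for morphospecies I (n=132): 20/132=0.1515, 2/132=0.0152, 47/132=0.3561, 5/132=0.0379, 22/132=0.1667, 14/132=0.1061, 22/132=0.1667
Proportions for morphospecies II (n=50): 2/50=0.0400, 7/50=0.1400, 6/50=0.1200, 13/50=0.2600, 12/50=0.2400, 2/50=0.0400, 8/50=0.1600
Proportions for morphospecies III (n=233): 62/233=0.2661, 50/233=0.2146, 33/233=0.1416, 26/233=0.1116, 9/233=0.0386, 51/233=0.2189, 2/233=0.0086
Σp_Iᵢ² = 0.1515² + 0.0152² + 0.3561² + 0.0379² + 0.1667² + 0.1061² + 0.1667² = 0.022952 + 0.000231 + 0.126807 + 0.001436 + 0.027789 + 0.011257 + 0.027789 = 0.218261
B_I = 1 / 0.218261 = 4.5817
Σp_IIᵢ² = 0.0400² + 0.1400² + 0.1200² + 0.2600² + 0.2400² + 0.0400² + 0.1600² = 0.001600 + 0.019600 + 0.014400 + 0.067600 + 0.057600 + 0.001600 + 0.025600 = 0.188000
B_II = 1 / 0.188000 = 5.3191
Σp_IIIᵢ² = 0.2661² + 0.2146² + 0.1416² + 0.1116² + 0.0386² + 0.2189² + 0.0086² = 0.070809 + 0.046053 + 0.020051 + 0.012455 + 0.001490 + 0.047917 + 0.000074 = 0.198849
B_III = 1 / 0.198849 = 5.0289
Ranking by B (broadest → narrowest): morphospecies II (5.32) > morphospecies III (5.03) > morphospecies I (4.58)

morphospecies II > morphospecies III > morphospecies I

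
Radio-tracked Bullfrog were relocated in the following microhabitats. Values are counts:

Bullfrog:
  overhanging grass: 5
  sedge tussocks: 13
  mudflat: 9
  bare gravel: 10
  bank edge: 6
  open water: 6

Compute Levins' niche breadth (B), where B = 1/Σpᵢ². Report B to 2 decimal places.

Proportions for Bullfrog (n=49): 5/49=0.1020, 13/49=0.2653, 9/49=0.1837, 10/49=0.2041, 6/49=0.1224, 6/49=0.1224
Σpᵢ² = 0.1020² + 0.2653² + 0.1837² + 0.2041² + 0.1224² + 0.1224² = 0.010404 + 0.070384 + 0.033746 + 0.041657 + 0.014982 + 0.014982 = 0.186155
B = 1 / 0.186155 = 5.3719

5.37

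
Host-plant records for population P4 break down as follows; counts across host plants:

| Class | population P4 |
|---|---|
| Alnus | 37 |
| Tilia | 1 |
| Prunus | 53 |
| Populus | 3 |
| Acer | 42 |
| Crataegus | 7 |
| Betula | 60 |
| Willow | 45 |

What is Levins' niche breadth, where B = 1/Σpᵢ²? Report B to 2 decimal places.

5.29

Proportions for population P4 (n=248): 37/248=0.1492, 1/248=0.0040, 53/248=0.2137, 3/248=0.0121, 42/248=0.1694, 7/248=0.0282, 60/248=0.2419, 45/248=0.1815
Σpᵢ² = 0.1492² + 0.0040² + 0.2137² + 0.0121² + 0.1694² + 0.0282² + 0.2419² + 0.1815² = 0.022261 + 0.000016 + 0.045668 + 0.000146 + 0.028696 + 0.000795 + 0.058516 + 0.032942 = 0.189040
B = 1 / 0.189040 = 5.2899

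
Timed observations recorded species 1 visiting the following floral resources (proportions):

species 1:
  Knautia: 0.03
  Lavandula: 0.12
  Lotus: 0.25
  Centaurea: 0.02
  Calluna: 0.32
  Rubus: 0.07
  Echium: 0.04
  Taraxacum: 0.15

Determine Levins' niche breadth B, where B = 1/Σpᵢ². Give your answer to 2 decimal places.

Σpᵢ² = 0.03² + 0.12² + 0.25² + 0.02² + 0.32² + 0.07² + 0.04² + 0.15² = 0.0009 + 0.0144 + 0.0625 + 0.0004 + 0.1024 + 0.0049 + 0.0016 + 0.0225 = 0.2096
B = 1 / 0.2096 = 4.7710

4.77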